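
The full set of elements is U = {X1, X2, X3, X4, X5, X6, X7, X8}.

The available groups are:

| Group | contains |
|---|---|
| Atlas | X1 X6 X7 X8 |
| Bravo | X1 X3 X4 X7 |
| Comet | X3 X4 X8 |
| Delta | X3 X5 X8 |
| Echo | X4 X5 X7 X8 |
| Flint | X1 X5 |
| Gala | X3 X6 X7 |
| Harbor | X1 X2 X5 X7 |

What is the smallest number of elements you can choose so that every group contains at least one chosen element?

Take H = {X1, X3, X5}. Each listed group contains at least one of these, so H is a hitting set of size 3.
No choice of 2 elements meets every group, so 3 is the minimum.

3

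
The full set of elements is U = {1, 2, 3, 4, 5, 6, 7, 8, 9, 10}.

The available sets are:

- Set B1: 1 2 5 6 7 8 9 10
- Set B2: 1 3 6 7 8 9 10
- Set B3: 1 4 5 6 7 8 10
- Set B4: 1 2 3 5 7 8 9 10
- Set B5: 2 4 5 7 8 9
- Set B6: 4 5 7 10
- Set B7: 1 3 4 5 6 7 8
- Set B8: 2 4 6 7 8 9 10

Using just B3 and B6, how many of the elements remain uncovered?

3

Union of B3, B6 = {1, 4, 5, 6, 7, 8, 10}.
Not covered: 2, 3, 9 — 3 elements.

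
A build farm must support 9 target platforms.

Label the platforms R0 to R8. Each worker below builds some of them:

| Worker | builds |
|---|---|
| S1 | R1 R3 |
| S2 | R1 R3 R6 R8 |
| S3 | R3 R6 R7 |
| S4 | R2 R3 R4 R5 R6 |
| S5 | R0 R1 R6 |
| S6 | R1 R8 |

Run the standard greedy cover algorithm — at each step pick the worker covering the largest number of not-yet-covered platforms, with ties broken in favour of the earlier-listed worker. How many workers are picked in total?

4

Greedy: pick S4 (covers 5 new) → pick S2 (covers 2 new) → pick S3 (covers 1 new) → pick S5 (covers 1 new). Total picks: 4.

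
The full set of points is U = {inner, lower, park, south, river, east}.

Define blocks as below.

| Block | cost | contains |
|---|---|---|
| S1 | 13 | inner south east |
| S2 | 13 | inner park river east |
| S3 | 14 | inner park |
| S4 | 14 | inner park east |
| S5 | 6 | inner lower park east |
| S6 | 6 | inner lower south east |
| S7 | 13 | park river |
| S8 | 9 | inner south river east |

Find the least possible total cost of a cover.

15

S5, S8 together cover every point (S5 ∪ S8 = {inner, lower, park, south, river, east}); total cost 6 + 9 = 15.
No covering selection has total cost below 15.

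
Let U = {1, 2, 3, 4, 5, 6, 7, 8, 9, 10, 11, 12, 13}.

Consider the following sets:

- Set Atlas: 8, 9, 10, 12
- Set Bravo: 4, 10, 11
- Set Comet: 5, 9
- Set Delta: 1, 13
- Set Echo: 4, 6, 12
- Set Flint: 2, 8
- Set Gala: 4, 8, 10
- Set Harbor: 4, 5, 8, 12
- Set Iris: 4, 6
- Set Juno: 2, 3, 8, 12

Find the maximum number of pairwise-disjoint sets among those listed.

Comet, Delta, Iris, Juno are pairwise disjoint (Comet={5,9}; Delta={1,13}; Iris={4,6}; Juno={2,3,8,12}).
Every remaining set overlaps one of these, and no 5 of the listed sets are pairwise disjoint, so 4 is the maximum.

4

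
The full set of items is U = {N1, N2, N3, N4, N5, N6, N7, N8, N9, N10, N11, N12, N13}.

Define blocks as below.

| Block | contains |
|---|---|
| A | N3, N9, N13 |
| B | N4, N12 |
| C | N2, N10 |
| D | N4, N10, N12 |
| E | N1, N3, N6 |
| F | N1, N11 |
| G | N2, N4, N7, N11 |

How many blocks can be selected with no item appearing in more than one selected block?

4

A, B, C, F are pairwise disjoint (A={N3,N9,N13}; B={N4,N12}; C={N2,N10}; F={N1,N11}).
Every remaining block overlaps one of these, and no 5 of the listed blocks are pairwise disjoint, so 4 is the maximum.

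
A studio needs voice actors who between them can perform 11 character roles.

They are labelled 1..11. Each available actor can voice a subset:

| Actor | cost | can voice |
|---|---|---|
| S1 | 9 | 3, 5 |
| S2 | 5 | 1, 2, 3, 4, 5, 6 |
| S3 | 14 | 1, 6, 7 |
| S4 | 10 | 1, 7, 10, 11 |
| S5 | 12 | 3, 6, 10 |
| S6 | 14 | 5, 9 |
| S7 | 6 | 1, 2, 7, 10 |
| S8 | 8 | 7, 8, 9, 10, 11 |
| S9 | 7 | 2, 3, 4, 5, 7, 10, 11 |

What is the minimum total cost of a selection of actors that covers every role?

S2, S8 together cover every role (S2 ∪ S8 = {1, 2, 3, 4, 5, 6, 7, 8, 9, 10, 11}); total cost 5 + 8 = 13.
No covering selection has total cost below 13.

13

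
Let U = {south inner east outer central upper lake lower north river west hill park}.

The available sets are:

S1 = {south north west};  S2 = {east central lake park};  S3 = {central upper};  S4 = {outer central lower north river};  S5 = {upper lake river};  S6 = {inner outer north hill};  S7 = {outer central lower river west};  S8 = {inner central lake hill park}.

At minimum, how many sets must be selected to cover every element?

5

S1, S2, S4, S5, and S8 cover everything between them: the union {south, inner, east, outer, central, upper, lake, lower, north, river, west, hill, park} is all of U.
No 4 of the 8 sets cover everything (all 70 combinations miss at least one element), so 5 is optimal.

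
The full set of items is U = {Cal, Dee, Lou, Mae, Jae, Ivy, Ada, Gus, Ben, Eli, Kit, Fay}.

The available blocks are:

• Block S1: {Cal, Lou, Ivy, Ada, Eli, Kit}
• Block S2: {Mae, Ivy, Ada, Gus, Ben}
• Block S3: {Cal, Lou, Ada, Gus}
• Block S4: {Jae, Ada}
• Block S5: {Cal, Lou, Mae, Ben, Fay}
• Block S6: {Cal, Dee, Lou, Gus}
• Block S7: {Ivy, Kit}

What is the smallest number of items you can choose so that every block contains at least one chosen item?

The 3 items {Cal, Ivy, Ada} hit every block.
The blocks S4, S5, S7 are pairwise disjoint, so any hitting set needs a separate item for each — at least 3. Hence 3 is optimal.

3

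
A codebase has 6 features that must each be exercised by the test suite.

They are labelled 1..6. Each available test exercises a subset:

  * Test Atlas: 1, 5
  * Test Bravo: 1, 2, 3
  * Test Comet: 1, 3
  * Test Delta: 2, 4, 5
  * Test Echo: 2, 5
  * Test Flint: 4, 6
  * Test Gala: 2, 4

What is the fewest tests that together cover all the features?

3

Bravo and Echo and Flint together: Bravo ∪ Echo ∪ Flint = {1, 2, 3, 4, 5, 6} — every feature is covered.
Only Flint contains 6, so Flint is forced; the remaining 4 features need at least 2 more tests (each remaining test adds at most 3) — so at least 3 tests are needed, and 3 is optimal.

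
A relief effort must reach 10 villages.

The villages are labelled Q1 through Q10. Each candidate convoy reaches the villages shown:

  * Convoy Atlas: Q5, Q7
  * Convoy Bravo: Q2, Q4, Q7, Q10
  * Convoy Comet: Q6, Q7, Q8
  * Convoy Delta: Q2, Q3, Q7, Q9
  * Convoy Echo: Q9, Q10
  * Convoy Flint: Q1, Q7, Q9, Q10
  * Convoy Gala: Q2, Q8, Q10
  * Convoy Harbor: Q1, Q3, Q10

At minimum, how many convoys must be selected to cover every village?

Take {Atlas, Bravo, Comet, Delta, Harbor}. Their union is {Q1, Q2, Q3, Q4, Q5, Q6, Q7, Q8, Q9, Q10}, which is all 10 villages.
No 4 of the 8 convoys cover everything (all 70 combinations miss at least one village), so 5 is optimal.

5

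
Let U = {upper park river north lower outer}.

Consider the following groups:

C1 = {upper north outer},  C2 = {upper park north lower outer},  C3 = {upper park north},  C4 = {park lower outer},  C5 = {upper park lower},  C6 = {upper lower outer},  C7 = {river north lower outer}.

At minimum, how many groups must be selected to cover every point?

C2 and C7 cover everything between them: the union {upper, park, river, north, lower, outer} is all of U.
No single group has all 6 points (the largest, C2, has 5), so 2 is optimal.

2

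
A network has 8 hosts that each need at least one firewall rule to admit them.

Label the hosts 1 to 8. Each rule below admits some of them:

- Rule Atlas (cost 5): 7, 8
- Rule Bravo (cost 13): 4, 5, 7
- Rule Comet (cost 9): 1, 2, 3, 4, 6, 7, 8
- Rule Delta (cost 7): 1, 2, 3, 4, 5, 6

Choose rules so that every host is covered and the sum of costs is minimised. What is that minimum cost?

Atlas, Delta together cover every host (Atlas ∪ Delta = {1, 2, 3, 4, 5, 6, 7, 8}); total cost 5 + 7 = 12.
No covering selection has total cost below 12.

12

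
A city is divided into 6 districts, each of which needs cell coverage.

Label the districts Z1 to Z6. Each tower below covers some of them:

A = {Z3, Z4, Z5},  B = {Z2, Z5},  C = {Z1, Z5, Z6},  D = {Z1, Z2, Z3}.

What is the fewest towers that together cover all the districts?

A and B and C together: A ∪ B ∪ C = {Z1, Z2, Z3, Z4, Z5, Z6} — every district is covered.
Only A contains Z4, so A is forced; the remaining 3 districts need at least 2 more towers (each remaining tower adds at most 2) — so at least 3 towers are needed, and 3 is optimal.

3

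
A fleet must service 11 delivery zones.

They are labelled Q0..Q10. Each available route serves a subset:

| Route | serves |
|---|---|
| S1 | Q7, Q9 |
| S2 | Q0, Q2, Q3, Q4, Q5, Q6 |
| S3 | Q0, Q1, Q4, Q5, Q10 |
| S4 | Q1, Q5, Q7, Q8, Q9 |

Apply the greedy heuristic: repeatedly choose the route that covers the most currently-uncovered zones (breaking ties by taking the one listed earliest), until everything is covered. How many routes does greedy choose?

Greedy: pick S2 (covers 6 new) → pick S4 (covers 4 new) → pick S3 (covers 1 new). Total picks: 3.

3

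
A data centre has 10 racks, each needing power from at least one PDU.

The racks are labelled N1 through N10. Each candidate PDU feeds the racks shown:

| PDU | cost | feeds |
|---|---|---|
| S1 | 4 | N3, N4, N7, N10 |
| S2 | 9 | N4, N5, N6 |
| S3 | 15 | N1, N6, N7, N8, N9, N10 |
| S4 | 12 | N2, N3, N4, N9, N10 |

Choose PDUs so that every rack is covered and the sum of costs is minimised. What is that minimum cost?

S2, S3, S4 together cover every rack (S2 ∪ S3 ∪ S4 = {N1, N2, N3, N4, N5, N6, N7, N8, N9, N10}); total cost 9 + 15 + 12 = 36.
The greedy pick S1, S3, S2, S4 costs 40; no covering selection beats 36.

36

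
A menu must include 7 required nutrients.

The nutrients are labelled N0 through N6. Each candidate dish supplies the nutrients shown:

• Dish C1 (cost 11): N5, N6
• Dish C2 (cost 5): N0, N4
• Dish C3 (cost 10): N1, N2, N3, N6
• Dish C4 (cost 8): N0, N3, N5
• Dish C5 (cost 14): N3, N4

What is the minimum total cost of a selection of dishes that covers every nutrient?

23

C2, C3, C4 together cover every nutrient (C2 ∪ C3 ∪ C4 = {N0, N1, N2, N3, N4, N5, N6}); total cost 5 + 10 + 8 = 23.
No covering selection has total cost below 23.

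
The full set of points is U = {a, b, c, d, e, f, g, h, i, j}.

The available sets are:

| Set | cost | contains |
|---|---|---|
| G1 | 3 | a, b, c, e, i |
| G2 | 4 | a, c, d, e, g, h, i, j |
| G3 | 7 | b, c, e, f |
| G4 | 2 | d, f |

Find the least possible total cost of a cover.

9

G1, G2, G4 together cover every point (G1 ∪ G2 ∪ G4 = {a, b, c, d, e, f, g, h, i, j}); total cost 3 + 4 + 2 = 9.
No covering selection has total cost below 9.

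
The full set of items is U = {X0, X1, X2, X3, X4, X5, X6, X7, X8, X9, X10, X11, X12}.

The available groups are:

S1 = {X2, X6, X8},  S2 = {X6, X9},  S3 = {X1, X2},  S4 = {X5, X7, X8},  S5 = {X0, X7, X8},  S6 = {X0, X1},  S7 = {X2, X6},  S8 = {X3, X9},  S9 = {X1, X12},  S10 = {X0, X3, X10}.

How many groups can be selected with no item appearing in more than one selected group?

4

S4, S6, S7, S8 are pairwise disjoint (S4={X5,X7,X8}; S6={X0,X1}; S7={X2,X6}; S8={X3,X9}).
Every remaining group overlaps one of these, and no 5 of the listed groups are pairwise disjoint, so 4 is the maximum.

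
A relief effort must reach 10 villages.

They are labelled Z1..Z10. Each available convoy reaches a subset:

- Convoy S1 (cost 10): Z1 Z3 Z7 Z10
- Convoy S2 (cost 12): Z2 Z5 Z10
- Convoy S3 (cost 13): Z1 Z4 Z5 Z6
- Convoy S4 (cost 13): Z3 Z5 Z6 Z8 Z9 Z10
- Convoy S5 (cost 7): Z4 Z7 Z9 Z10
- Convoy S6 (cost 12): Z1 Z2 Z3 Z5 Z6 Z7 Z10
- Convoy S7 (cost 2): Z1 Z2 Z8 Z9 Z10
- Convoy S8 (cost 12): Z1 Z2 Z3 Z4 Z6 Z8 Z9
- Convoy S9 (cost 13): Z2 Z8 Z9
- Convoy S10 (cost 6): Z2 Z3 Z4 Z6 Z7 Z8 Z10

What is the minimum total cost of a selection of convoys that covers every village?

S6, S7, S10 together cover every village (S6 ∪ S7 ∪ S10 = {Z1, Z2, Z3, Z4, Z5, Z6, Z7, Z8, Z9, Z10}); total cost 12 + 2 + 6 = 20.
No covering selection has total cost below 20.

20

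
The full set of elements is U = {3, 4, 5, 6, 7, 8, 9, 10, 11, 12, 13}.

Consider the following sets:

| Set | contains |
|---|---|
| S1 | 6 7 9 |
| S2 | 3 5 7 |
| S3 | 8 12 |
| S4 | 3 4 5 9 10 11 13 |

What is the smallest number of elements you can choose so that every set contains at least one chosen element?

3

H = {3, 6, 12} meets every set (each contains at least one member of H), and |H| = 3.
No choice of 2 elements meets every set, so 3 is the minimum.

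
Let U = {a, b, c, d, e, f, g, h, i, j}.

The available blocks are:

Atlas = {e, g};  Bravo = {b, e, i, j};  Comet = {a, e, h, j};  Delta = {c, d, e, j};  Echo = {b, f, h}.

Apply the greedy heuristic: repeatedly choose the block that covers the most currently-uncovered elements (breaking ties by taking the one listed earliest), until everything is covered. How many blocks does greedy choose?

5

Greedy: pick Bravo (covers 4 new) → pick Comet (covers 2 new) → pick Delta (covers 2 new) → pick Atlas (covers 1 new) → pick Echo (covers 1 new). Total picks: 5.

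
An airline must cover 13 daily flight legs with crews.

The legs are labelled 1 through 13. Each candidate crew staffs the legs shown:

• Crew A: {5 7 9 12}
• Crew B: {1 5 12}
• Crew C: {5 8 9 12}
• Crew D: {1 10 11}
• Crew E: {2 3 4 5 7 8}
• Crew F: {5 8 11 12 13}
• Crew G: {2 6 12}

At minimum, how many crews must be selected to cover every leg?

Take {C, D, E, F, G}. Their union is {1, 2, 3, 4, 5, 6, 7, 8, 9, 10, 11, 12, 13}, which is all 13 legs.
No 4 of the 7 crews cover everything (all 35 combinations miss at least one leg), so 5 is optimal.

5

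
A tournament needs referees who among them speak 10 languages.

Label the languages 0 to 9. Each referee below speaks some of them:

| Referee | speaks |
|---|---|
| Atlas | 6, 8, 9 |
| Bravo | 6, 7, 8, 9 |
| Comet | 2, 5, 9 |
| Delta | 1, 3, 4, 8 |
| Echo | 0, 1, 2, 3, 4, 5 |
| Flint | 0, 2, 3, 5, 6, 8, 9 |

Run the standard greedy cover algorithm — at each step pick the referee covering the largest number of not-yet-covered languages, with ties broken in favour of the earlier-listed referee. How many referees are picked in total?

Greedy: pick Flint (covers 7 new) → pick Delta (covers 2 new) → pick Bravo (covers 1 new). Total picks: 3.
(The true minimum cover uses only 2 referees, so greedy is not optimal here.)

3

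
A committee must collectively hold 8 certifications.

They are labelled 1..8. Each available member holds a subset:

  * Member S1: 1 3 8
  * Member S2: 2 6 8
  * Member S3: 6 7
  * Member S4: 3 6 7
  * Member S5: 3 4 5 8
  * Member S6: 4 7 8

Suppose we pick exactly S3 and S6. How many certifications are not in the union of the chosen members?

Union of S3, S6 = {4, 6, 7, 8}.
Not covered: 1, 2, 3, 5 — 4 certifications.

4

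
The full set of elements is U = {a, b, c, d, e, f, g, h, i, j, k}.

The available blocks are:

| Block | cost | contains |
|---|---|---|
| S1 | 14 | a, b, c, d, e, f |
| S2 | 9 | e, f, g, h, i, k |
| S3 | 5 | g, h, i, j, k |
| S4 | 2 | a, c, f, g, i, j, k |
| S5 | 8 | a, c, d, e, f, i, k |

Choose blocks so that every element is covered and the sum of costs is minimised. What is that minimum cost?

S1, S3 together cover every element (S1 ∪ S3 = {a, b, c, d, e, f, g, h, i, j, k}); total cost 14 + 5 = 19.
The greedy pick S4, S5, S3, S1 costs 29; no covering selection beats 19.

19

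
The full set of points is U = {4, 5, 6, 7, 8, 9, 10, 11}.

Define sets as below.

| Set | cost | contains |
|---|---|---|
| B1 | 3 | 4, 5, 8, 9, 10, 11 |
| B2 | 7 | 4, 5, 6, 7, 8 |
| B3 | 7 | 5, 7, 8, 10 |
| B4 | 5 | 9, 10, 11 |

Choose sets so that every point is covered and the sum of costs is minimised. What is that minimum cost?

B1, B2 together cover every point (B1 ∪ B2 = {4, 5, 6, 7, 8, 9, 10, 11}); total cost 3 + 7 = 10.
No covering selection has total cost below 10.

10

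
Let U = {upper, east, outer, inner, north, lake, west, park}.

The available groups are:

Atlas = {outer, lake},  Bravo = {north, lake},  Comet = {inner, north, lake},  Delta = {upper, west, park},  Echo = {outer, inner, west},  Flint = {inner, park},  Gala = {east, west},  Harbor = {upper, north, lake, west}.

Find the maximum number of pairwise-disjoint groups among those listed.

3

Bravo, Flint, Gala are pairwise disjoint (Bravo={north,lake}; Flint={inner,park}; Gala={east,west}).
Every remaining group overlaps one of these, and no 4 of the listed groups are pairwise disjoint, so 3 is the maximum.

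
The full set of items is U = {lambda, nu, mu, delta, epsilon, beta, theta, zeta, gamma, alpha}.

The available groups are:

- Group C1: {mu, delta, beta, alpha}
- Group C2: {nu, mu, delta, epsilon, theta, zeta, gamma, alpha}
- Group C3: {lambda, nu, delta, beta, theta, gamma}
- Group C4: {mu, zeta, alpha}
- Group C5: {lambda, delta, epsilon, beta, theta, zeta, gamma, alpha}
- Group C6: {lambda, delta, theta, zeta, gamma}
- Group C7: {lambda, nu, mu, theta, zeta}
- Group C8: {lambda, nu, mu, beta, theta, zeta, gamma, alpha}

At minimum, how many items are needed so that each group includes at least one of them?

H = {mu, gamma} meets every group (each contains at least one member of H), and |H| = 2.
The groups C3, C4 are pairwise disjoint, so any hitting set needs a separate item for each — at least 2. Hence 2 is optimal.

2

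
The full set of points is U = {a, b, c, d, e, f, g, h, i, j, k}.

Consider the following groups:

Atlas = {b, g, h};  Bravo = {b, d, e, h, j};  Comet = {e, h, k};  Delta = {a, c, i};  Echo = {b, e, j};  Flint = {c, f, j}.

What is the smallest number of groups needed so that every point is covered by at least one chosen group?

5

Atlas, Bravo, Comet, Delta, and Flint cover everything between them: the union {a, b, c, d, e, f, g, h, i, j, k} is all of U.
No 4 of the 6 groups cover everything (all 15 combinations miss at least one point), so 5 is optimal.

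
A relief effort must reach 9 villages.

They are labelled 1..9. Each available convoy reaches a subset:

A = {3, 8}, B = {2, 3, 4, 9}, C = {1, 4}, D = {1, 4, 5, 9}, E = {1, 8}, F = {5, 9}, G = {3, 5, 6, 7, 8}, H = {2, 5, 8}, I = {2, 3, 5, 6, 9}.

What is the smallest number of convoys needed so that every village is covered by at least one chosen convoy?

3

B and E and G together: B ∪ E ∪ G = {1, 2, 3, 4, 5, 6, 7, 8, 9} — every village is covered.
Only G contains 7, so G is forced; the remaining 4 villages need at least 2 more convoys (each remaining convoy adds at most 3) — so at least 3 convoys are needed, and 3 is optimal.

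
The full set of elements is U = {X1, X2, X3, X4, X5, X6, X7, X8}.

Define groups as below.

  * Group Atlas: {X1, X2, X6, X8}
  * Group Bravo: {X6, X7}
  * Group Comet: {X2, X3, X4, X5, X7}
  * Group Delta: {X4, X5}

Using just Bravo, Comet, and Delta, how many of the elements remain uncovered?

2

Union of Bravo, Comet, Delta = {X2, X3, X4, X5, X6, X7}.
Not covered: X1, X8 — 2 elements.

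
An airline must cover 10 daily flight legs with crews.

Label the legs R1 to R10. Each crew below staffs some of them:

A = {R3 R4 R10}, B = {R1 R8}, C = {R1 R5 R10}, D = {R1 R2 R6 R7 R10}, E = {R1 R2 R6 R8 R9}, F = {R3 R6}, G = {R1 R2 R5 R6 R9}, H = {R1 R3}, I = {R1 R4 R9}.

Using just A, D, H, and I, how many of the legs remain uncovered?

2

Union of A, D, H, I = {R1, R2, R3, R4, R6, R7, R9, R10}.
Not covered: R5, R8 — 2 legs.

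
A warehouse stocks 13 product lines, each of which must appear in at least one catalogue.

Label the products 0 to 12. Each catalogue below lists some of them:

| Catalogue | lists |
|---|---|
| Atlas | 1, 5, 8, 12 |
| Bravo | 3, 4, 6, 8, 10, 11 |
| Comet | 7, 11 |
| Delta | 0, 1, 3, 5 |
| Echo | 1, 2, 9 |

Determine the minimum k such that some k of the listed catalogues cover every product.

5

Take {Atlas, Bravo, Comet, Delta, Echo}. Their union is {0, 1, 2, 3, 4, 5, 6, 7, 8, 9, 10, 11, 12}, which is all 13 products.
No 4 of the 5 catalogues cover everything (all 5 combinations miss at least one product), so 5 is optimal.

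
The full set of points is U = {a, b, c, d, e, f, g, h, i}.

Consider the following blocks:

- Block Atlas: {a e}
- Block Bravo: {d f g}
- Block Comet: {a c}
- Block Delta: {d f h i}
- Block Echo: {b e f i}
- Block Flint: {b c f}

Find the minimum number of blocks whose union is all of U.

4

Bravo, Comet, Delta, and Echo cover everything between them: the union {a, b, c, d, e, f, g, h, i} is all of U.
Only Delta contains h, so Delta is forced; the remaining 5 points need at least 3 more blocks (each remaining block adds at most 2) — so at least 4 blocks are needed, and 4 is optimal.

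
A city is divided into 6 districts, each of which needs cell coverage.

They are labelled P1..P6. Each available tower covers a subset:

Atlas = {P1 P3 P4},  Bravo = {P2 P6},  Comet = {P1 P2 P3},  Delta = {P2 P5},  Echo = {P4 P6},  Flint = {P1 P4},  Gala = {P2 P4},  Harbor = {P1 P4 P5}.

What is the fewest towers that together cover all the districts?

Comet and Delta and Echo together: Comet ∪ Delta ∪ Echo = {P1, P2, P3, P4, P5, P6} — every district is covered.
No 2 of the 8 towers cover everything (all 28 combinations miss at least one district), so 3 is optimal.

3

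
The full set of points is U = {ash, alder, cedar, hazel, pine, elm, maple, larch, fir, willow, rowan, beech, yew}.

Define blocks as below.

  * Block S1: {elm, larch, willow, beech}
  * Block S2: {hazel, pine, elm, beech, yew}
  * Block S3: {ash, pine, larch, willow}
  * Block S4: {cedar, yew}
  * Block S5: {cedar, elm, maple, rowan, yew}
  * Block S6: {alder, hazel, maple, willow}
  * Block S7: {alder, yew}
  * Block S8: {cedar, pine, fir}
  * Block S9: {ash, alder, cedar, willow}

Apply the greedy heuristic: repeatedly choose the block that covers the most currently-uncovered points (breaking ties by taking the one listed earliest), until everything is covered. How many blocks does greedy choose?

Greedy: pick S2 (covers 5 new) → pick S9 (covers 4 new) → pick S5 (covers 2 new) → pick S1 (covers 1 new) → pick S8 (covers 1 new). Total picks: 5.

5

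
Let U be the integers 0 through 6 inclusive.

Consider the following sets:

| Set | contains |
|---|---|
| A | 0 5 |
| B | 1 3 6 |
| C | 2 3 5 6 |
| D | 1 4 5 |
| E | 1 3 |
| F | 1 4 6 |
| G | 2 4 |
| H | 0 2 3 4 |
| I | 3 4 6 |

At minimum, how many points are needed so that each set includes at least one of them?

3

Take T = {1, 4, 5}. Each listed set contains at least one of these, so T is a hitting set of size 3.
The sets A, E, G are pairwise disjoint, so any hitting set needs a separate point for each — at least 3. Hence 3 is optimal.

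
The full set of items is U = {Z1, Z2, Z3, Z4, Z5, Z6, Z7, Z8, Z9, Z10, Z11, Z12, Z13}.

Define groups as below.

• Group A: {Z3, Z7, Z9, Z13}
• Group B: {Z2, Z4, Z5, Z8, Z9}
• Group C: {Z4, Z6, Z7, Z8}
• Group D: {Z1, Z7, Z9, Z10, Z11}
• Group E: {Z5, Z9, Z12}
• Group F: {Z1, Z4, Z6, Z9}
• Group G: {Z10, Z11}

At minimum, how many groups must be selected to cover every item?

A, B, D, E, and F cover everything between them: the union {Z1, Z2, Z3, Z4, Z5, Z6, Z7, Z8, Z9, Z10, Z11, Z12, Z13} is all of U.
No 4 of the 7 groups cover everything (all 35 combinations miss at least one item), so 5 is optimal.

5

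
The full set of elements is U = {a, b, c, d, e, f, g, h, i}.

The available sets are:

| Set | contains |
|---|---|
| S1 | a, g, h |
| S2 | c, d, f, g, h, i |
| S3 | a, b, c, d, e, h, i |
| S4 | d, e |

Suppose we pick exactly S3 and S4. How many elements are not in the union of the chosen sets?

2

Union of S3, S4 = {a, b, c, d, e, h, i}.
Not covered: f, g — 2 elements.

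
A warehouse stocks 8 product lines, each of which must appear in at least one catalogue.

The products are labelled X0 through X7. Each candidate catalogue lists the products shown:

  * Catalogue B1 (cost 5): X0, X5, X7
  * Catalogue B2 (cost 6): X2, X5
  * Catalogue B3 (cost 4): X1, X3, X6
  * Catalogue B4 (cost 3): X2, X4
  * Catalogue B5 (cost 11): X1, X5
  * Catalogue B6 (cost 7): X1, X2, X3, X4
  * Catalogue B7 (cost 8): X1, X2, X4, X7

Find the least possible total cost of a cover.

12

B1, B3, B4 together cover every product (B1 ∪ B3 ∪ B4 = {X0, X1, X2, X3, X4, X5, X6, X7}); total cost 5 + 4 + 3 = 12.
No covering selection has total cost below 12.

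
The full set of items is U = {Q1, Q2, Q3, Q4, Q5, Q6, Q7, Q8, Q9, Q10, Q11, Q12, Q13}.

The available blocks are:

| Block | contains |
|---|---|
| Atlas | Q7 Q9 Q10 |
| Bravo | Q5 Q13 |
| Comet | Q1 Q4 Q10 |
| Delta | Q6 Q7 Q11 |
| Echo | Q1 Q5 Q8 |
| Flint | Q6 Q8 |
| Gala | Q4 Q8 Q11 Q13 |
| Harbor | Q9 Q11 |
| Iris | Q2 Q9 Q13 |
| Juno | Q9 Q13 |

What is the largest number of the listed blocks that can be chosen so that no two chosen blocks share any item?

Bravo, Comet, Flint, Harbor are pairwise disjoint (Bravo={Q5,Q13}; Comet={Q1,Q4,Q10}; Flint={Q6,Q8}; Harbor={Q9,Q11}).
Every remaining block overlaps one of these, and no 5 of the listed blocks are pairwise disjoint, so 4 is the maximum.

4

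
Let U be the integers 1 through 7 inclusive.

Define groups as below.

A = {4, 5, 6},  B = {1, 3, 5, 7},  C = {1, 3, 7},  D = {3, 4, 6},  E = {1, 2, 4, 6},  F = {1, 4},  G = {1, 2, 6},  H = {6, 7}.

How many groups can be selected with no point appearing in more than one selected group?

A, C are pairwise disjoint (A={4,5,6}; C={1,3,7}).
Every remaining group overlaps one of these, and no 3 of the listed groups are pairwise disjoint, so 2 is the maximum.

2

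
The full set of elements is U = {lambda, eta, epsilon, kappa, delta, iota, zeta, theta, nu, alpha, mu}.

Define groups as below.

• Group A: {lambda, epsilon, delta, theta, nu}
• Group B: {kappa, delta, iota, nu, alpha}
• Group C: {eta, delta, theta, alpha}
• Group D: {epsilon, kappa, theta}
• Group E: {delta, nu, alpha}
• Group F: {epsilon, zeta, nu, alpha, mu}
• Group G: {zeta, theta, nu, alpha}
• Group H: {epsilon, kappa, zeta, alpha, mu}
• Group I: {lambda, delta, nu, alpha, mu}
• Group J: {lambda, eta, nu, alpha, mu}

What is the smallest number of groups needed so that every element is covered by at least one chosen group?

B and C and F and I together: B ∪ C ∪ F ∪ I = {lambda, eta, epsilon, kappa, delta, iota, zeta, theta, nu, alpha, mu} — every element is covered.
No 3 of the 10 groups cover everything (all 120 combinations miss at least one element), so 4 is optimal.

4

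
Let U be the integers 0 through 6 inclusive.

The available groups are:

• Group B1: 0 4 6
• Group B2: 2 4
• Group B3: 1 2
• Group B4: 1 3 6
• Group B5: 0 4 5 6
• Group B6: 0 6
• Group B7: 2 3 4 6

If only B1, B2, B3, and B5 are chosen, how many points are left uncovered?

1

Union of B1, B2, B3, B5 = {0, 1, 2, 4, 5, 6}.
Not covered: 3 — 1 point.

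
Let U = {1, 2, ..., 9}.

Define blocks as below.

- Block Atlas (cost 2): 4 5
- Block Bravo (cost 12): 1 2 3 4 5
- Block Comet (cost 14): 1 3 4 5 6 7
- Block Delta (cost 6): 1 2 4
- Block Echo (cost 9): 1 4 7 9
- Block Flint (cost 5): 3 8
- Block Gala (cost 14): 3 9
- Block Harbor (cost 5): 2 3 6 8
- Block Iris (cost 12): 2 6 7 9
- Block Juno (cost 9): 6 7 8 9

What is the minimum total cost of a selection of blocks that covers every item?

16

Atlas, Echo, Harbor together cover every item (Atlas ∪ Echo ∪ Harbor = {1, 2, 3, 4, 5, 6, 7, 8, 9}); total cost 2 + 9 + 5 = 16.
No covering selection has total cost below 16.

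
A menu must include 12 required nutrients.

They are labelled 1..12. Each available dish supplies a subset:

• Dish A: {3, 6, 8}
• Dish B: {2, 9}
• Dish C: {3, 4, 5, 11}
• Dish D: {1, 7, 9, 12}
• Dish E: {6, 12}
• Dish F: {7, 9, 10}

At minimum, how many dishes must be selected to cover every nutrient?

Take {A, B, C, D, F}. Their union is {1, 2, 3, 4, 5, 6, 7, 8, 9, 10, 11, 12}, which is all 12 nutrients.
No 4 of the 6 dishes cover everything (all 15 combinations miss at least one nutrient), so 5 is optimal.

5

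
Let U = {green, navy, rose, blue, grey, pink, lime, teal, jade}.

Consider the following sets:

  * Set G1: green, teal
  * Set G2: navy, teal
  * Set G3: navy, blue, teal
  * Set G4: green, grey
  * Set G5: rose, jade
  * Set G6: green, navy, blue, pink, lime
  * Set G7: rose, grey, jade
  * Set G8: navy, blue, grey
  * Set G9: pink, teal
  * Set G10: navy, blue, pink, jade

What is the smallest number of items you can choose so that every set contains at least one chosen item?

Take H = {green, navy, rose, teal}. Each listed set contains at least one of these, so H is a hitting set of size 4.
No choice of 3 items meets every set, so 4 is the minimum.

4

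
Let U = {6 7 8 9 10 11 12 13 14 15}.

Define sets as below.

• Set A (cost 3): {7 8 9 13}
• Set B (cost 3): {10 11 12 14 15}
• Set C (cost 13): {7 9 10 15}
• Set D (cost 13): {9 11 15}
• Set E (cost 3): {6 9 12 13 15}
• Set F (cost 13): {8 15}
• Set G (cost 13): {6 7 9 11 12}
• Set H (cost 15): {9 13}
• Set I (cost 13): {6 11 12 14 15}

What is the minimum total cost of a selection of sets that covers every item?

A, B, E together cover every item (A ∪ B ∪ E = {6, 7, 8, 9, 10, 11, 12, 13, 14, 15}); total cost 3 + 3 + 3 = 9.
No covering selection has total cost below 9.

9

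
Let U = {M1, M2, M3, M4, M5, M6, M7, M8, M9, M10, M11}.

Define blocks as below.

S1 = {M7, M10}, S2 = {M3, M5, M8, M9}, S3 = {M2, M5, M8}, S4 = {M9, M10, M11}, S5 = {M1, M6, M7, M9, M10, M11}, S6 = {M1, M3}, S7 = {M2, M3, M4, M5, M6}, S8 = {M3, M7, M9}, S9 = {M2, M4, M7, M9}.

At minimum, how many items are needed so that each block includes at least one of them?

Take H = {M2, M3, M10}. Each listed block contains at least one of these, so H is a hitting set of size 3.
The blocks S1, S3, S6 are pairwise disjoint, so any hitting set needs a separate item for each — at least 3. Hence 3 is optimal.

3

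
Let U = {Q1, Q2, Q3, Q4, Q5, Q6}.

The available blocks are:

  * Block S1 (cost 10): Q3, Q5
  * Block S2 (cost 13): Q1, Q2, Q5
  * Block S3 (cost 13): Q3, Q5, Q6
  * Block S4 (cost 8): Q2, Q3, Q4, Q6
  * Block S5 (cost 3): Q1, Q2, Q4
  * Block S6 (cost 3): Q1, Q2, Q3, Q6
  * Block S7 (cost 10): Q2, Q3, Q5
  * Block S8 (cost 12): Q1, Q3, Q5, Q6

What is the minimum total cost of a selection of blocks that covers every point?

S5, S8 together cover every point (S5 ∪ S8 = {Q1, Q2, Q3, Q4, Q5, Q6}); total cost 3 + 12 = 15.
The greedy pick S6, S5, S1 costs 16; no covering selection beats 15.

15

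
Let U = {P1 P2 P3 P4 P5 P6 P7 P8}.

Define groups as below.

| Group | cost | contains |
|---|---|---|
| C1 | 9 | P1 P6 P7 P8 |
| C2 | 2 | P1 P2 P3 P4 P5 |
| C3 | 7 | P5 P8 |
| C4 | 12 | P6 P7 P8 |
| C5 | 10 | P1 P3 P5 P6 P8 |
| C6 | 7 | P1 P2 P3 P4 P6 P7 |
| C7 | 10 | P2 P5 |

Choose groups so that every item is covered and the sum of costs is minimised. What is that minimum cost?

C1, C2 together cover every item (C1 ∪ C2 = {P1, P2, P3, P4, P5, P6, P7, P8}); total cost 9 + 2 = 11.
No covering selection has total cost below 11.

11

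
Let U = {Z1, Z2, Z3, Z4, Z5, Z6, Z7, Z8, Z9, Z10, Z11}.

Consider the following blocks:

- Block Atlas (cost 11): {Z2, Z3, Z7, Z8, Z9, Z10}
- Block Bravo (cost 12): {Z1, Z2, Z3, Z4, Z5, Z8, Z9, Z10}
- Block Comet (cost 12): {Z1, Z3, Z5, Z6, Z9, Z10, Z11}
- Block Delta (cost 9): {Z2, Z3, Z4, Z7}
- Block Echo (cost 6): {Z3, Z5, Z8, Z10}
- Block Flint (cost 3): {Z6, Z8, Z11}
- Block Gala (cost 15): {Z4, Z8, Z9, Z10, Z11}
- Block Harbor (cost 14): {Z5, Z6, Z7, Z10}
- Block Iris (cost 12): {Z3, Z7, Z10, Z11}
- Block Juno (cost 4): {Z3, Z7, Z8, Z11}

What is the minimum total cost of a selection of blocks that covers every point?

19

Bravo, Flint, Juno together cover every point (Bravo ∪ Flint ∪ Juno = {Z1, Z2, Z3, Z4, Z5, Z6, Z7, Z8, Z9, Z10, Z11}); total cost 12 + 3 + 4 = 19.
No covering selection has total cost below 19.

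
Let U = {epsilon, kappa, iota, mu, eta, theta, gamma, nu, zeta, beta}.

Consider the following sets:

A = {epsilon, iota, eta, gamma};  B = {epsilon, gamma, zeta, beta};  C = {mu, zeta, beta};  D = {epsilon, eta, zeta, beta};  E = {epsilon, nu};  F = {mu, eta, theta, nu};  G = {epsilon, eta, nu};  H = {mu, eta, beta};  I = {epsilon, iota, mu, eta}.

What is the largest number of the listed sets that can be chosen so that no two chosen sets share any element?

2

C, G are pairwise disjoint (C={mu,zeta,beta}; G={epsilon,eta,nu}).
Every remaining set overlaps one of these, and no 3 of the listed sets are pairwise disjoint, so 2 is the maximum.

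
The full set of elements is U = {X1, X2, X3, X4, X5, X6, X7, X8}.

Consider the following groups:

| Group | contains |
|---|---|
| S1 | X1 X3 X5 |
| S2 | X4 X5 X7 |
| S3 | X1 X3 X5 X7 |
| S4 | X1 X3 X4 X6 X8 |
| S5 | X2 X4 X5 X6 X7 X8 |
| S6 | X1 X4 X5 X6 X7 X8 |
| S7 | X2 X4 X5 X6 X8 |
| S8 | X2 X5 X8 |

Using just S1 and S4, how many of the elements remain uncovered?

Union of S1, S4 = {X1, X3, X4, X5, X6, X8}.
Not covered: X2, X7 — 2 elements.

2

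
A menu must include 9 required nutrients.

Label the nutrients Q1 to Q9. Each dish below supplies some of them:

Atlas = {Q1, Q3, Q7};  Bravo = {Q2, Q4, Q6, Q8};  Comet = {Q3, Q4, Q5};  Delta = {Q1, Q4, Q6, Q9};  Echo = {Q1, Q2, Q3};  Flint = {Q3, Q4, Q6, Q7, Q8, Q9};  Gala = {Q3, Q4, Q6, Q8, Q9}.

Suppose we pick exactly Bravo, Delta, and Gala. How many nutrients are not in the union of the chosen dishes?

2

Union of Bravo, Delta, Gala = {Q1, Q2, Q3, Q4, Q6, Q8, Q9}.
Not covered: Q5, Q7 — 2 nutrients.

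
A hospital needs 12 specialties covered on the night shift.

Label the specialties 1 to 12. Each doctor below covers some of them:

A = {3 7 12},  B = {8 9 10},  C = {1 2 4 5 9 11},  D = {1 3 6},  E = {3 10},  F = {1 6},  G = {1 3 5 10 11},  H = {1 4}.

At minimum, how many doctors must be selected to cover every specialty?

Take {A, B, C, D}. Their union is {1, 2, 3, 4, 5, 6, 7, 8, 9, 10, 11, 12}, which is all 12 specialties.
No 3 of the 8 doctors cover everything (all 56 combinations miss at least one specialty), so 4 is optimal.

4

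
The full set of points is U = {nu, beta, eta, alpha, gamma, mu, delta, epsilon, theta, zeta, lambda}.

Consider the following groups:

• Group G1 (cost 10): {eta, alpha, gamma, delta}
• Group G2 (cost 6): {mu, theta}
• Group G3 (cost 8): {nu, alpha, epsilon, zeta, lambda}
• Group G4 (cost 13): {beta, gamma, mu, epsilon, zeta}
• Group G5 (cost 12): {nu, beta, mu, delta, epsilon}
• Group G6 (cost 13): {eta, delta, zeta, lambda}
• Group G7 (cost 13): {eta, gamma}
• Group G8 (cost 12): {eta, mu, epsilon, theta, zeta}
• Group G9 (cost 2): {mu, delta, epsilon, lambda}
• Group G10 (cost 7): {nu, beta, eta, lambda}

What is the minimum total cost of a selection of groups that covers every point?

G1, G8, G10 together cover every point (G1 ∪ G8 ∪ G10 = {nu, beta, eta, alpha, gamma, mu, delta, epsilon, theta, zeta, lambda}); total cost 10 + 12 + 7 = 29.
The greedy pick G9, G10, G3, G2, G1 costs 33; no covering selection beats 29.

29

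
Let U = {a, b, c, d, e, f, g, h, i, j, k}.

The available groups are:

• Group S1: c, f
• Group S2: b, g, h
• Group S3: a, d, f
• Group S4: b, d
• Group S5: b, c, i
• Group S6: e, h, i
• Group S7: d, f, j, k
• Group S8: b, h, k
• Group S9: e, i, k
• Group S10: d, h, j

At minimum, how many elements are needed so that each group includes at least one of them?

The 4 elements {b, f, i, j} hit every group.
No choice of 3 elements meets every group, so 4 is the minimum.

4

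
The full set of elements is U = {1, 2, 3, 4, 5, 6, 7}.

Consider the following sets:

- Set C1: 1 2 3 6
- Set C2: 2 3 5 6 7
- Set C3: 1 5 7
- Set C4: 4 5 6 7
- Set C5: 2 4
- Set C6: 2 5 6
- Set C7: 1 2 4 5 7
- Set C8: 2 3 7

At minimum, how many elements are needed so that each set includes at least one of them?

Take H = {2, 7}. Each listed set contains at least one of these, so H is a hitting set of size 2.
The sets C3, C5 are pairwise disjoint, so any hitting set needs a separate element for each — at least 2. Hence 2 is optimal.

2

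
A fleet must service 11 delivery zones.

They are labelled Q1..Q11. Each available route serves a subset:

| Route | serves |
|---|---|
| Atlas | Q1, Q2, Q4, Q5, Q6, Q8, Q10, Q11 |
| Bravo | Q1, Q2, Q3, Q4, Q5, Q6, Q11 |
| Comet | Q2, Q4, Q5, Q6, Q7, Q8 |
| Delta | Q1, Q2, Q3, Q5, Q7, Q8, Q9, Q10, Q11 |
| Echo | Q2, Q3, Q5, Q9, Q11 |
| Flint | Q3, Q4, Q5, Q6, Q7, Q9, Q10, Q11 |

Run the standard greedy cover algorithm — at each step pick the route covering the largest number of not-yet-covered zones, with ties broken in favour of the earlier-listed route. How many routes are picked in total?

2

Greedy: pick Delta (covers 9 new) → pick Atlas (covers 2 new). Total picks: 2.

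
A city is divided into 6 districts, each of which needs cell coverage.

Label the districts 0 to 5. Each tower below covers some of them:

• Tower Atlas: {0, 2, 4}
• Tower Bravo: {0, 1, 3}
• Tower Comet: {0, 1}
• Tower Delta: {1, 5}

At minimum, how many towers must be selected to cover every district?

Take {Atlas, Bravo, Delta}. Their union is {0, 1, 2, 3, 4, 5}, which is all 6 districts.
Only Atlas contains 2, so Atlas is forced; the remaining 3 districts need at least 2 more towers (each remaining tower adds at most 2) — so at least 3 towers are needed, and 3 is optimal.

3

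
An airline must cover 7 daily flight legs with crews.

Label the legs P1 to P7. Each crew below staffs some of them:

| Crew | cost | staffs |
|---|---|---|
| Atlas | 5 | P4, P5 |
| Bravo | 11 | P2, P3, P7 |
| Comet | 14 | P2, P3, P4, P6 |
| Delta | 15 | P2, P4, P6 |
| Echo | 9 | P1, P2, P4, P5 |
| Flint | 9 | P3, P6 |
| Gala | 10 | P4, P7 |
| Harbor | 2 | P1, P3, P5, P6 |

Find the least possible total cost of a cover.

18

Atlas, Bravo, Harbor together cover every leg (Atlas ∪ Bravo ∪ Harbor = {P1, P2, P3, P4, P5, P6, P7}); total cost 5 + 11 + 2 = 18.
The greedy pick Harbor, Echo, Gala costs 21; no covering selection beats 18.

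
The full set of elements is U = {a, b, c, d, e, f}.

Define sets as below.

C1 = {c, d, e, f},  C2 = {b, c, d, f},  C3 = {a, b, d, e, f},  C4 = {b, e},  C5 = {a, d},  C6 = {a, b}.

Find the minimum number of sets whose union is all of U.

2

C2 and C3 together: C2 ∪ C3 = {a, b, c, d, e, f} — every element is covered.
No single set has all 6 elements (the largest, C3, has 5), so 2 is optimal.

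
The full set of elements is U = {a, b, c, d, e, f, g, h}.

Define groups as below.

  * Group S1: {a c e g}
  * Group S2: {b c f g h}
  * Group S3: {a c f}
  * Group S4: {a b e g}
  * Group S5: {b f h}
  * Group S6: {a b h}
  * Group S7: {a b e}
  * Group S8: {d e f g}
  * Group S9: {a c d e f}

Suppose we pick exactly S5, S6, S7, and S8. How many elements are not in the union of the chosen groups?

Union of S5, S6, S7, S8 = {a, b, d, e, f, g, h}.
Not covered: c — 1 element.

1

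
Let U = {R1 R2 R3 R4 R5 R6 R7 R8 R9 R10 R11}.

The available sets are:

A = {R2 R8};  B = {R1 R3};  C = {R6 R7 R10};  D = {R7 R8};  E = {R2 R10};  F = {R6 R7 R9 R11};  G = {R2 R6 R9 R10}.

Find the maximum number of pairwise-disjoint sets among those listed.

3

A, B, C are pairwise disjoint (A={R2,R8}; B={R1,R3}; C={R6,R7,R10}).
Every remaining set overlaps one of these, and no 4 of the listed sets are pairwise disjoint, so 3 is the maximum.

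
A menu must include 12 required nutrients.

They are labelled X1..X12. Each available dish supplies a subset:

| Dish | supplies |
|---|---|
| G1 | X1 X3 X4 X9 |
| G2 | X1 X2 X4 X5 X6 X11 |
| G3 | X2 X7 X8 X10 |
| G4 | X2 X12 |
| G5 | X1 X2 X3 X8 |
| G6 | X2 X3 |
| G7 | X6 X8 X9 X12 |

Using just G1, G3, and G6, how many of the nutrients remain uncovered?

4

Union of G1, G3, G6 = {X1, X2, X3, X4, X7, X8, X9, X10}.
Not covered: X5, X6, X11, X12 — 4 nutrients.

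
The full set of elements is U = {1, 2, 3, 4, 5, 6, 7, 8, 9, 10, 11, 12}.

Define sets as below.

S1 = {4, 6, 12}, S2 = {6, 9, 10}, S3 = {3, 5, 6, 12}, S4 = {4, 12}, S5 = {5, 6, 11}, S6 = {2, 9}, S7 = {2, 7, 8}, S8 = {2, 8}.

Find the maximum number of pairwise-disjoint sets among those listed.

3

S2, S4, S7 are pairwise disjoint (S2={6,9,10}; S4={4,12}; S7={2,7,8}).
Every remaining set overlaps one of these, and no 4 of the listed sets are pairwise disjoint, so 3 is the maximum.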